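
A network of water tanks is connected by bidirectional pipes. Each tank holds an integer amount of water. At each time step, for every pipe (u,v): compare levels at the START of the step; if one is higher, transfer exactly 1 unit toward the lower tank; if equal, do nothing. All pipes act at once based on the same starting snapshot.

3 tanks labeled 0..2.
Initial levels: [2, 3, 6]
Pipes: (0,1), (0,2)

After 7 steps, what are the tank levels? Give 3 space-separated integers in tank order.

Answer: 3 4 4

Derivation:
Step 1: flows [1->0,2->0] -> levels [4 2 5]
Step 2: flows [0->1,2->0] -> levels [4 3 4]
Step 3: flows [0->1,0=2] -> levels [3 4 4]
Step 4: flows [1->0,2->0] -> levels [5 3 3]
Step 5: flows [0->1,0->2] -> levels [3 4 4]
  -> period-2 cycle: step 5 state = step 3 state
  -> state at step 7: (7-3) mod 2 = 0, same as step 3 -> [3 4 4]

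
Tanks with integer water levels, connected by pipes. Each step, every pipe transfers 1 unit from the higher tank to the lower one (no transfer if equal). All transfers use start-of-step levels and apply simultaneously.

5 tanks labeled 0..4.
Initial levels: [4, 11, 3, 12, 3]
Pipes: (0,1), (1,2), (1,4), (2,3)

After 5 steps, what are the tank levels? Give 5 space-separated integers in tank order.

Answer: 5 8 7 8 5

Derivation:
Step 1: flows [1->0,1->2,1->4,3->2] -> levels [5 8 5 11 4]
Step 2: flows [1->0,1->2,1->4,3->2] -> levels [6 5 7 10 5]
Step 3: flows [0->1,2->1,1=4,3->2] -> levels [5 7 7 9 5]
Step 4: flows [1->0,1=2,1->4,3->2] -> levels [6 5 8 8 6]
Step 5: flows [0->1,2->1,4->1,2=3] -> levels [5 8 7 8 5]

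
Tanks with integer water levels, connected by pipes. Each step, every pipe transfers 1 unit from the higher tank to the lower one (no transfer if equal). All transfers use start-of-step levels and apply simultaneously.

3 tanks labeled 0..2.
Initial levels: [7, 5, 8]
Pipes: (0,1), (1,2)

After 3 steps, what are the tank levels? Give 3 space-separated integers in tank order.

Answer: 6 8 6

Derivation:
Step 1: flows [0->1,2->1] -> levels [6 7 7]
Step 2: flows [1->0,1=2] -> levels [7 6 7]
Step 3: flows [0->1,2->1] -> levels [6 8 6]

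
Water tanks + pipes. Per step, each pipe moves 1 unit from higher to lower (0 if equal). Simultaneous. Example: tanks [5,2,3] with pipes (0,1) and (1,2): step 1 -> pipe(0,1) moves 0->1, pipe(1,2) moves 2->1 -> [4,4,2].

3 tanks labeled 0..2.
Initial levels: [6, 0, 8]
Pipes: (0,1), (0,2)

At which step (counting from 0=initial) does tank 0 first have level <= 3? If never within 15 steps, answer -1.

Step 1: flows [0->1,2->0] -> levels [6 1 7]
Step 2: flows [0->1,2->0] -> levels [6 2 6]
Step 3: flows [0->1,0=2] -> levels [5 3 6]
Step 4: flows [0->1,2->0] -> levels [5 4 5]
Step 5: flows [0->1,0=2] -> levels [4 5 5]
Step 6: flows [1->0,2->0] -> levels [6 4 4]
Step 7: flows [0->1,0->2] -> levels [4 5 5]
  -> period-2 cycle (repeats step 5); tank 0 never drops to <=3
Tank 0 never reaches <=3 within 15 steps

Answer: -1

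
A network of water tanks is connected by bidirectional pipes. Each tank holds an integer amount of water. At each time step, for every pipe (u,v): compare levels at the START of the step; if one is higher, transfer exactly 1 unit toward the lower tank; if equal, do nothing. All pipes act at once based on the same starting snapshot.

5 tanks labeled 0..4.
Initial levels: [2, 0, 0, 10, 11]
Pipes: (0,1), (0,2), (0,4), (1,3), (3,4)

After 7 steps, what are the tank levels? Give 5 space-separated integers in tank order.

Answer: 4 4 5 6 4

Derivation:
Step 1: flows [0->1,0->2,4->0,3->1,4->3] -> levels [1 2 1 10 9]
Step 2: flows [1->0,0=2,4->0,3->1,3->4] -> levels [3 2 1 8 9]
Step 3: flows [0->1,0->2,4->0,3->1,4->3] -> levels [2 4 2 8 7]
Step 4: flows [1->0,0=2,4->0,3->1,3->4] -> levels [4 4 2 6 7]
Step 5: flows [0=1,0->2,4->0,3->1,4->3] -> levels [4 5 3 6 5]
Step 6: flows [1->0,0->2,4->0,3->1,3->4] -> levels [5 5 4 4 5]
Step 7: flows [0=1,0->2,0=4,1->3,4->3] -> levels [4 4 5 6 4]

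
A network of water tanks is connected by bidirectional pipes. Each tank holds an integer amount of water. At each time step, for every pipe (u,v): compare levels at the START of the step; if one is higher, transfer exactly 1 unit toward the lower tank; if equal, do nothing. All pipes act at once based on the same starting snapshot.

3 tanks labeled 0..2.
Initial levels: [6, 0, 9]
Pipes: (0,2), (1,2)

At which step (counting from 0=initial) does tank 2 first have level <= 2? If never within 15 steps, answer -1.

Answer: -1

Derivation:
Step 1: flows [2->0,2->1] -> levels [7 1 7]
Step 2: flows [0=2,2->1] -> levels [7 2 6]
Step 3: flows [0->2,2->1] -> levels [6 3 6]
Step 4: flows [0=2,2->1] -> levels [6 4 5]
Step 5: flows [0->2,2->1] -> levels [5 5 5]
Step 6: flows [0=2,1=2] -> levels [5 5 5]
  -> stable; tank 2 stays at 5 > 2
Tank 2 never reaches <=2 within 15 steps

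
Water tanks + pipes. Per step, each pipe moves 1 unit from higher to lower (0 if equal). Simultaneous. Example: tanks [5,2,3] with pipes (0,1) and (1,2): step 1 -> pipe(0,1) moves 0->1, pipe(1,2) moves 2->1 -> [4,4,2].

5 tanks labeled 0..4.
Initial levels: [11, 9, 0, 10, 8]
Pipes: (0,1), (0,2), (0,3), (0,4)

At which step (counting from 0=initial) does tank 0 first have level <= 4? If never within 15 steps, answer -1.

Answer: -1

Derivation:
Step 1: flows [0->1,0->2,0->3,0->4] -> levels [7 10 1 11 9]
Step 2: flows [1->0,0->2,3->0,4->0] -> levels [9 9 2 10 8]
Step 3: flows [0=1,0->2,3->0,0->4] -> levels [8 9 3 9 9]
Step 4: flows [1->0,0->2,3->0,4->0] -> levels [10 8 4 8 8]
Step 5: flows [0->1,0->2,0->3,0->4] -> levels [6 9 5 9 9]
Step 6: flows [1->0,0->2,3->0,4->0] -> levels [8 8 6 8 8]
Step 7: flows [0=1,0->2,0=3,0=4] -> levels [7 8 7 8 8]
Step 8: flows [1->0,0=2,3->0,4->0] -> levels [10 7 7 7 7]
Step 9: flows [0->1,0->2,0->3,0->4] -> levels [6 8 8 8 8]
Step 10: flows [1->0,2->0,3->0,4->0] -> levels [10 7 7 7 7]
  -> period-2 cycle (repeats step 8); tank 0 never drops to <=4
Tank 0 never reaches <=4 within 15 steps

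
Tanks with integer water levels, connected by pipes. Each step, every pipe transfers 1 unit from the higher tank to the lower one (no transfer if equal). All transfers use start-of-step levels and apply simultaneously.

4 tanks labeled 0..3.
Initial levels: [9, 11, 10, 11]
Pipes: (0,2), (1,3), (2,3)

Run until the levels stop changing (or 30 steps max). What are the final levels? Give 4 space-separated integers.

Step 1: flows [2->0,1=3,3->2] -> levels [10 11 10 10]
Step 2: flows [0=2,1->3,2=3] -> levels [10 10 10 11]
Step 3: flows [0=2,3->1,3->2] -> levels [10 11 11 9]
Step 4: flows [2->0,1->3,2->3] -> levels [11 10 9 11]
Step 5: flows [0->2,3->1,3->2] -> levels [10 11 11 9]
  -> period-2 cycle: step 5 state = step 3 state; never stabilizes
  -> state at step 30: (30-3) mod 2 = 1, same as step 4 -> [11 10 9 11]

Answer: 11 10 9 11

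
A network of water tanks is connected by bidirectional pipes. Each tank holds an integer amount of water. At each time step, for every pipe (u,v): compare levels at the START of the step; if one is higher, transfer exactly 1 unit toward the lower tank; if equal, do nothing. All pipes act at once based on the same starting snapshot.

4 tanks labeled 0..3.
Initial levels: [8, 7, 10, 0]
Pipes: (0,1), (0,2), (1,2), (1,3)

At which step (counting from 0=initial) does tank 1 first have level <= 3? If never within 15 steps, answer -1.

Step 1: flows [0->1,2->0,2->1,1->3] -> levels [8 8 8 1]
Step 2: flows [0=1,0=2,1=2,1->3] -> levels [8 7 8 2]
Step 3: flows [0->1,0=2,2->1,1->3] -> levels [7 8 7 3]
Step 4: flows [1->0,0=2,1->2,1->3] -> levels [8 5 8 4]
Step 5: flows [0->1,0=2,2->1,1->3] -> levels [7 6 7 5]
Step 6: flows [0->1,0=2,2->1,1->3] -> levels [6 7 6 6]
Step 7: flows [1->0,0=2,1->2,1->3] -> levels [7 4 7 7]
Step 8: flows [0->1,0=2,2->1,3->1] -> levels [6 7 6 6]
  -> period-2 cycle (repeats step 6); tank 1 never drops to <=3
Tank 1 never reaches <=3 within 15 steps

Answer: -1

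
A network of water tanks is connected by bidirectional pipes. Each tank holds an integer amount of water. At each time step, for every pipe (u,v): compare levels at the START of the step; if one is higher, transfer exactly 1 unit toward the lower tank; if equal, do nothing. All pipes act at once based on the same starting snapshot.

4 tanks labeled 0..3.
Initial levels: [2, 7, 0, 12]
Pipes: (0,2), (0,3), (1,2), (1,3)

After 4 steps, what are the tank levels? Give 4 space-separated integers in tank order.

Step 1: flows [0->2,3->0,1->2,3->1] -> levels [2 7 2 10]
Step 2: flows [0=2,3->0,1->2,3->1] -> levels [3 7 3 8]
Step 3: flows [0=2,3->0,1->2,3->1] -> levels [4 7 4 6]
Step 4: flows [0=2,3->0,1->2,1->3] -> levels [5 5 5 6]

Answer: 5 5 5 6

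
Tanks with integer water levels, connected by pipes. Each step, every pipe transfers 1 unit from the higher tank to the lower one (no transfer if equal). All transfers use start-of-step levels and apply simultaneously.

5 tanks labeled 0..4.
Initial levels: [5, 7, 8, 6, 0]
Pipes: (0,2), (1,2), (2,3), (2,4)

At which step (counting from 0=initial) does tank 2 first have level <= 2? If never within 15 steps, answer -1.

Answer: -1

Derivation:
Step 1: flows [2->0,2->1,2->3,2->4] -> levels [6 8 4 7 1]
Step 2: flows [0->2,1->2,3->2,2->4] -> levels [5 7 6 6 2]
Step 3: flows [2->0,1->2,2=3,2->4] -> levels [6 6 5 6 3]
Step 4: flows [0->2,1->2,3->2,2->4] -> levels [5 5 7 5 4]
Step 5: flows [2->0,2->1,2->3,2->4] -> levels [6 6 3 6 5]
Step 6: flows [0->2,1->2,3->2,4->2] -> levels [5 5 7 5 4]
  -> period-2 cycle (repeats step 4); tank 2 never drops to <=2
Tank 2 never reaches <=2 within 15 steps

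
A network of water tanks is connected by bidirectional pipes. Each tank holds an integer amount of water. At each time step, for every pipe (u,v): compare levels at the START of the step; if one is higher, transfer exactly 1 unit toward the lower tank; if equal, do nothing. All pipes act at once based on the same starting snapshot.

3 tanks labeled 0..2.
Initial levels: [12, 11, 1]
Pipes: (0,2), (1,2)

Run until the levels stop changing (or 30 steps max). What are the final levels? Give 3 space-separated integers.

Step 1: flows [0->2,1->2] -> levels [11 10 3]
Step 2: flows [0->2,1->2] -> levels [10 9 5]
Step 3: flows [0->2,1->2] -> levels [9 8 7]
Step 4: flows [0->2,1->2] -> levels [8 7 9]
Step 5: flows [2->0,2->1] -> levels [9 8 7]
  -> period-2 cycle: step 5 state = step 3 state; never stabilizes
  -> state at step 30: (30-3) mod 2 = 1, same as step 4 -> [8 7 9]

Answer: 8 7 9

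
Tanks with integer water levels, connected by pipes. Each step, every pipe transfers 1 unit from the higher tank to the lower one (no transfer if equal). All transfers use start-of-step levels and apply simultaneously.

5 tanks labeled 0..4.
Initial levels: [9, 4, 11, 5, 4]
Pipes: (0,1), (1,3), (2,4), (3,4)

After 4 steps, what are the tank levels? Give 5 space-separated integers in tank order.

Answer: 6 7 7 5 8

Derivation:
Step 1: flows [0->1,3->1,2->4,3->4] -> levels [8 6 10 3 6]
Step 2: flows [0->1,1->3,2->4,4->3] -> levels [7 6 9 5 6]
Step 3: flows [0->1,1->3,2->4,4->3] -> levels [6 6 8 7 6]
Step 4: flows [0=1,3->1,2->4,3->4] -> levels [6 7 7 5 8]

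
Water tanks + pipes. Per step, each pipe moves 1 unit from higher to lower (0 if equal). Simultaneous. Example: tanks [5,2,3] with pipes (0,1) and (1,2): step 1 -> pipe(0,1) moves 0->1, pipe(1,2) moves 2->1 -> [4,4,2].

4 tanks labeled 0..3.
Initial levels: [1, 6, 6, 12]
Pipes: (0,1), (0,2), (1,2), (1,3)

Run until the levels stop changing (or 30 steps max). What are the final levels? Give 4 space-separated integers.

Step 1: flows [1->0,2->0,1=2,3->1] -> levels [3 6 5 11]
Step 2: flows [1->0,2->0,1->2,3->1] -> levels [5 5 5 10]
Step 3: flows [0=1,0=2,1=2,3->1] -> levels [5 6 5 9]
Step 4: flows [1->0,0=2,1->2,3->1] -> levels [6 5 6 8]
Step 5: flows [0->1,0=2,2->1,3->1] -> levels [5 8 5 7]
Step 6: flows [1->0,0=2,1->2,1->3] -> levels [6 5 6 8]
  -> period-2 cycle: step 6 state = step 4 state; never stabilizes
  -> state at step 30: (30-4) mod 2 = 0, same as step 4 -> [6 5 6 8]

Answer: 6 5 6 8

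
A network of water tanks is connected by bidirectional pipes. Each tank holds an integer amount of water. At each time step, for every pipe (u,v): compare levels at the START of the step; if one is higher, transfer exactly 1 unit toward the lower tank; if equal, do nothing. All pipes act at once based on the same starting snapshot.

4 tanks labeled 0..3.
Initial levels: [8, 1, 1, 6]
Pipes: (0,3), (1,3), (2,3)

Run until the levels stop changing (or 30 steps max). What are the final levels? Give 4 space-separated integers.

Step 1: flows [0->3,3->1,3->2] -> levels [7 2 2 5]
Step 2: flows [0->3,3->1,3->2] -> levels [6 3 3 4]
Step 3: flows [0->3,3->1,3->2] -> levels [5 4 4 3]
Step 4: flows [0->3,1->3,2->3] -> levels [4 3 3 6]
Step 5: flows [3->0,3->1,3->2] -> levels [5 4 4 3]
  -> period-2 cycle: step 5 state = step 3 state; never stabilizes
  -> state at step 30: (30-3) mod 2 = 1, same as step 4 -> [4 3 3 6]

Answer: 4 3 3 6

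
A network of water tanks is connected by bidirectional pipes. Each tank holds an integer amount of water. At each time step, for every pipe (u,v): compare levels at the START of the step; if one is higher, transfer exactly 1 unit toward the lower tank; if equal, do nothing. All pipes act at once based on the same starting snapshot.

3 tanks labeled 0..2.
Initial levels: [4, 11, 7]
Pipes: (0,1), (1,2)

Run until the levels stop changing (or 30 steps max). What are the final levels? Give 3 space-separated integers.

Step 1: flows [1->0,1->2] -> levels [5 9 8]
Step 2: flows [1->0,1->2] -> levels [6 7 9]
Step 3: flows [1->0,2->1] -> levels [7 7 8]
Step 4: flows [0=1,2->1] -> levels [7 8 7]
Step 5: flows [1->0,1->2] -> levels [8 6 8]
Step 6: flows [0->1,2->1] -> levels [7 8 7]
  -> period-2 cycle: step 6 state = step 4 state; never stabilizes
  -> state at step 30: (30-4) mod 2 = 0, same as step 4 -> [7 8 7]

Answer: 7 8 7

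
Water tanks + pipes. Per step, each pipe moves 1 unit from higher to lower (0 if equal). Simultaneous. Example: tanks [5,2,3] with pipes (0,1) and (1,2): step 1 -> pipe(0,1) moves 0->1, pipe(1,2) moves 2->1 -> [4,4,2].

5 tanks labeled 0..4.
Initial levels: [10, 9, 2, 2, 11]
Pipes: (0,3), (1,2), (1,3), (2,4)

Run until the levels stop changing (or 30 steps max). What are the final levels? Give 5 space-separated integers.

Answer: 6 5 8 8 7

Derivation:
Step 1: flows [0->3,1->2,1->3,4->2] -> levels [9 7 4 4 10]
Step 2: flows [0->3,1->2,1->3,4->2] -> levels [8 5 6 6 9]
Step 3: flows [0->3,2->1,3->1,4->2] -> levels [7 7 6 6 8]
Step 4: flows [0->3,1->2,1->3,4->2] -> levels [6 5 8 8 7]
Step 5: flows [3->0,2->1,3->1,2->4] -> levels [7 7 6 6 8]
  -> period-2 cycle: step 5 state = step 3 state; never stabilizes
  -> state at step 30: (30-3) mod 2 = 1, same as step 4 -> [6 5 8 8 7]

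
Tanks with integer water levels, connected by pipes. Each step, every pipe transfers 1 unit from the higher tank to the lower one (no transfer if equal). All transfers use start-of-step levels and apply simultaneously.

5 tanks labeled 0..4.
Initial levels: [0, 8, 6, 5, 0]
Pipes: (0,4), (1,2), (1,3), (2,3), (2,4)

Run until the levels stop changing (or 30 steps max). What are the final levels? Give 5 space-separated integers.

Step 1: flows [0=4,1->2,1->3,2->3,2->4] -> levels [0 6 5 7 1]
Step 2: flows [4->0,1->2,3->1,3->2,2->4] -> levels [1 6 6 5 1]
Step 3: flows [0=4,1=2,1->3,2->3,2->4] -> levels [1 5 4 7 2]
Step 4: flows [4->0,1->2,3->1,3->2,2->4] -> levels [2 5 5 5 2]
Step 5: flows [0=4,1=2,1=3,2=3,2->4] -> levels [2 5 4 5 3]
Step 6: flows [4->0,1->2,1=3,3->2,2->4] -> levels [3 4 5 4 3]
Step 7: flows [0=4,2->1,1=3,2->3,2->4] -> levels [3 5 2 5 4]
Step 8: flows [4->0,1->2,1=3,3->2,4->2] -> levels [4 4 5 4 2]
Step 9: flows [0->4,2->1,1=3,2->3,2->4] -> levels [3 5 2 5 4]
  -> period-2 cycle: step 9 state = step 7 state; never stabilizes
  -> state at step 30: (30-7) mod 2 = 1, same as step 8 -> [4 4 5 4 2]

Answer: 4 4 5 4 2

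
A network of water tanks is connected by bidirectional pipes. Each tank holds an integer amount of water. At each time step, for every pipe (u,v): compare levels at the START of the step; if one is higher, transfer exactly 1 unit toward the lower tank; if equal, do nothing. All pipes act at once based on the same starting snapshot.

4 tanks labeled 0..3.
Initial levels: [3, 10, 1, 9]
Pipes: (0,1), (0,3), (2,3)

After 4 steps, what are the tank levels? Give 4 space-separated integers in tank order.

Answer: 6 7 5 5

Derivation:
Step 1: flows [1->0,3->0,3->2] -> levels [5 9 2 7]
Step 2: flows [1->0,3->0,3->2] -> levels [7 8 3 5]
Step 3: flows [1->0,0->3,3->2] -> levels [7 7 4 5]
Step 4: flows [0=1,0->3,3->2] -> levels [6 7 5 5]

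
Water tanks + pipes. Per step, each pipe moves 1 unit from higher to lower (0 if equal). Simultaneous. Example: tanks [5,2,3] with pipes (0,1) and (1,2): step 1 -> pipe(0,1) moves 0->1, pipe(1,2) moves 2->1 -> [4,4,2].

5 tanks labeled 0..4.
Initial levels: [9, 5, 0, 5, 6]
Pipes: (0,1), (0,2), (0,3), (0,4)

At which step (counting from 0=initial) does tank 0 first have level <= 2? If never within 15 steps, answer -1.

Step 1: flows [0->1,0->2,0->3,0->4] -> levels [5 6 1 6 7]
Step 2: flows [1->0,0->2,3->0,4->0] -> levels [7 5 2 5 6]
Step 3: flows [0->1,0->2,0->3,0->4] -> levels [3 6 3 6 7]
Step 4: flows [1->0,0=2,3->0,4->0] -> levels [6 5 3 5 6]
Step 5: flows [0->1,0->2,0->3,0=4] -> levels [3 6 4 6 6]
Step 6: flows [1->0,2->0,3->0,4->0] -> levels [7 5 3 5 5]
Step 7: flows [0->1,0->2,0->3,0->4] -> levels [3 6 4 6 6]
  -> period-2 cycle (repeats step 5); tank 0 never drops to <=2
Tank 0 never reaches <=2 within 15 steps

Answer: -1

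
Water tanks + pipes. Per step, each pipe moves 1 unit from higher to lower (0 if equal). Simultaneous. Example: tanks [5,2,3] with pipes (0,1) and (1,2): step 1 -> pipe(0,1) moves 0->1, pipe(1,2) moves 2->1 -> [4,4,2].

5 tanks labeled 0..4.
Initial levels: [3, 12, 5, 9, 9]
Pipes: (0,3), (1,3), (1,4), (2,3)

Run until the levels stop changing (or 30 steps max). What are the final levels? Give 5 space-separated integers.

Answer: 8 9 8 6 7

Derivation:
Step 1: flows [3->0,1->3,1->4,3->2] -> levels [4 10 6 8 10]
Step 2: flows [3->0,1->3,1=4,3->2] -> levels [5 9 7 7 10]
Step 3: flows [3->0,1->3,4->1,2=3] -> levels [6 9 7 7 9]
Step 4: flows [3->0,1->3,1=4,2=3] -> levels [7 8 7 7 9]
Step 5: flows [0=3,1->3,4->1,2=3] -> levels [7 8 7 8 8]
Step 6: flows [3->0,1=3,1=4,3->2] -> levels [8 8 8 6 8]
Step 7: flows [0->3,1->3,1=4,2->3] -> levels [7 7 7 9 8]
Step 8: flows [3->0,3->1,4->1,3->2] -> levels [8 9 8 6 7]
Step 9: flows [0->3,1->3,1->4,2->3] -> levels [7 7 7 9 8]
  -> period-2 cycle: step 9 state = step 7 state; never stabilizes
  -> state at step 30: (30-7) mod 2 = 1, same as step 8 -> [8 9 8 6 7]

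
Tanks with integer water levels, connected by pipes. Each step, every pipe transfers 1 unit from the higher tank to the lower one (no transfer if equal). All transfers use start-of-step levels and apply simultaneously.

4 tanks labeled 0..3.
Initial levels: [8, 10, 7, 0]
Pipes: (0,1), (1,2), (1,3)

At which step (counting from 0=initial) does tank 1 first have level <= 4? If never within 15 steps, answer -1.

Answer: 7

Derivation:
Step 1: flows [1->0,1->2,1->3] -> levels [9 7 8 1]
Step 2: flows [0->1,2->1,1->3] -> levels [8 8 7 2]
Step 3: flows [0=1,1->2,1->3] -> levels [8 6 8 3]
Step 4: flows [0->1,2->1,1->3] -> levels [7 7 7 4]
Step 5: flows [0=1,1=2,1->3] -> levels [7 6 7 5]
Step 6: flows [0->1,2->1,1->3] -> levels [6 7 6 6]
Step 7: flows [1->0,1->2,1->3] -> levels [7 4 7 7]
Tank 1 first reaches <=4 at step 7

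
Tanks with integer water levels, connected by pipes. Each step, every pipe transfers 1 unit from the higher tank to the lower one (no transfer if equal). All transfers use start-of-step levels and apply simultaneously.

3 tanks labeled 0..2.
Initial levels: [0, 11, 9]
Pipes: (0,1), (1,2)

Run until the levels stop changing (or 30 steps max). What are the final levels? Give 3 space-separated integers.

Step 1: flows [1->0,1->2] -> levels [1 9 10]
Step 2: flows [1->0,2->1] -> levels [2 9 9]
Step 3: flows [1->0,1=2] -> levels [3 8 9]
Step 4: flows [1->0,2->1] -> levels [4 8 8]
Step 5: flows [1->0,1=2] -> levels [5 7 8]
Step 6: flows [1->0,2->1] -> levels [6 7 7]
Step 7: flows [1->0,1=2] -> levels [7 6 7]
Step 8: flows [0->1,2->1] -> levels [6 8 6]
Step 9: flows [1->0,1->2] -> levels [7 6 7]
  -> period-2 cycle: step 9 state = step 7 state; never stabilizes
  -> state at step 30: (30-7) mod 2 = 1, same as step 8 -> [6 8 6]

Answer: 6 8 6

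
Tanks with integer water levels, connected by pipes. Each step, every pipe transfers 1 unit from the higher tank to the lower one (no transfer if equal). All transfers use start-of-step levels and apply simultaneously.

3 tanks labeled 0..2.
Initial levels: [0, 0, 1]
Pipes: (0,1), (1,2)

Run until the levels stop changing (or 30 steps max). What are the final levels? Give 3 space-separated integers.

Step 1: flows [0=1,2->1] -> levels [0 1 0]
Step 2: flows [1->0,1->2] -> levels [1 -1 1]
Step 3: flows [0->1,2->1] -> levels [0 1 0]
  -> period-2 cycle: step 3 state = step 1 state; never stabilizes
  -> state at step 30: (30-1) mod 2 = 1, same as step 2 -> [1 -1 1]

Answer: 1 -1 1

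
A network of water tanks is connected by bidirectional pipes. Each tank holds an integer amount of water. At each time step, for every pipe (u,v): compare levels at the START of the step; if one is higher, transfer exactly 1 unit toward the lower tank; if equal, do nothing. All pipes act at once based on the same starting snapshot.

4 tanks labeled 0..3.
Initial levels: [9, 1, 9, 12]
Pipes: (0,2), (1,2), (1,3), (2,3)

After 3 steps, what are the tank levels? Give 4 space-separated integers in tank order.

Answer: 9 7 7 8

Derivation:
Step 1: flows [0=2,2->1,3->1,3->2] -> levels [9 3 9 10]
Step 2: flows [0=2,2->1,3->1,3->2] -> levels [9 5 9 8]
Step 3: flows [0=2,2->1,3->1,2->3] -> levels [9 7 7 8]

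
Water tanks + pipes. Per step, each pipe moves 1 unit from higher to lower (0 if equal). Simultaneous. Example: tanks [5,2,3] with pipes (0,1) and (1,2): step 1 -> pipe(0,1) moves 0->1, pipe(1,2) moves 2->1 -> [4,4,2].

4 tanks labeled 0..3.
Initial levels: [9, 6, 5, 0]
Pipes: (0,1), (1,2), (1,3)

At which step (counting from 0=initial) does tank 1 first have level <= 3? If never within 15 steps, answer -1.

Answer: 5

Derivation:
Step 1: flows [0->1,1->2,1->3] -> levels [8 5 6 1]
Step 2: flows [0->1,2->1,1->3] -> levels [7 6 5 2]
Step 3: flows [0->1,1->2,1->3] -> levels [6 5 6 3]
Step 4: flows [0->1,2->1,1->3] -> levels [5 6 5 4]
Step 5: flows [1->0,1->2,1->3] -> levels [6 3 6 5]
Tank 1 first reaches <=3 at step 5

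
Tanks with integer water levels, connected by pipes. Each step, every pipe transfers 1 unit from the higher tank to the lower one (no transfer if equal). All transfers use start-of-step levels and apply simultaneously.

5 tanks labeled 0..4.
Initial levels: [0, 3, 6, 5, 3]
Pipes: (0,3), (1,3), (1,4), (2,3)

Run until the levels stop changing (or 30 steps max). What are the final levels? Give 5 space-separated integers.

Answer: 2 3 3 5 4

Derivation:
Step 1: flows [3->0,3->1,1=4,2->3] -> levels [1 4 5 4 3]
Step 2: flows [3->0,1=3,1->4,2->3] -> levels [2 3 4 4 4]
Step 3: flows [3->0,3->1,4->1,2=3] -> levels [3 5 4 2 3]
Step 4: flows [0->3,1->3,1->4,2->3] -> levels [2 3 3 5 4]
Step 5: flows [3->0,3->1,4->1,3->2] -> levels [3 5 4 2 3]
  -> period-2 cycle: step 5 state = step 3 state; never stabilizes
  -> state at step 30: (30-3) mod 2 = 1, same as step 4 -> [2 3 3 5 4]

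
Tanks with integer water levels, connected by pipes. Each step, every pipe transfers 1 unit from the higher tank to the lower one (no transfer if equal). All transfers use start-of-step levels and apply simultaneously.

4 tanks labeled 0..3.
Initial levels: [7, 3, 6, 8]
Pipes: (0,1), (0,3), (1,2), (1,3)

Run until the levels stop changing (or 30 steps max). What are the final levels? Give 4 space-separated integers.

Answer: 5 6 6 7

Derivation:
Step 1: flows [0->1,3->0,2->1,3->1] -> levels [7 6 5 6]
Step 2: flows [0->1,0->3,1->2,1=3] -> levels [5 6 6 7]
Step 3: flows [1->0,3->0,1=2,3->1] -> levels [7 6 6 5]
Step 4: flows [0->1,0->3,1=2,1->3] -> levels [5 6 6 7]
  -> period-2 cycle: step 4 state = step 2 state; never stabilizes
  -> state at step 30: (30-2) mod 2 = 0, same as step 2 -> [5 6 6 7]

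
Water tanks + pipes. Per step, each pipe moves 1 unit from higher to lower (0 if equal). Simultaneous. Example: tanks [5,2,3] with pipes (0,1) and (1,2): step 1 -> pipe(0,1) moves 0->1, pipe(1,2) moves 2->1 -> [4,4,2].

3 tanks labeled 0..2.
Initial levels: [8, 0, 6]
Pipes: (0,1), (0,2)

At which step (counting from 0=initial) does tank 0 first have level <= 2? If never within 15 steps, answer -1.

Answer: -1

Derivation:
Step 1: flows [0->1,0->2] -> levels [6 1 7]
Step 2: flows [0->1,2->0] -> levels [6 2 6]
Step 3: flows [0->1,0=2] -> levels [5 3 6]
Step 4: flows [0->1,2->0] -> levels [5 4 5]
Step 5: flows [0->1,0=2] -> levels [4 5 5]
Step 6: flows [1->0,2->0] -> levels [6 4 4]
Step 7: flows [0->1,0->2] -> levels [4 5 5]
  -> period-2 cycle (repeats step 5); tank 0 never drops to <=2
Tank 0 never reaches <=2 within 15 steps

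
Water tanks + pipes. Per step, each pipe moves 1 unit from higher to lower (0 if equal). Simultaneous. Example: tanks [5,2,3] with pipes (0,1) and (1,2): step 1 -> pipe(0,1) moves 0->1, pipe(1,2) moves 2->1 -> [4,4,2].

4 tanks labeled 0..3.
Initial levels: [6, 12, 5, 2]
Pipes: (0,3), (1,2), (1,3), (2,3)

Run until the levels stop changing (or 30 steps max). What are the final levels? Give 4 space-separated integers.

Step 1: flows [0->3,1->2,1->3,2->3] -> levels [5 10 5 5]
Step 2: flows [0=3,1->2,1->3,2=3] -> levels [5 8 6 6]
Step 3: flows [3->0,1->2,1->3,2=3] -> levels [6 6 7 6]
Step 4: flows [0=3,2->1,1=3,2->3] -> levels [6 7 5 7]
Step 5: flows [3->0,1->2,1=3,3->2] -> levels [7 6 7 5]
Step 6: flows [0->3,2->1,1->3,2->3] -> levels [6 6 5 8]
Step 7: flows [3->0,1->2,3->1,3->2] -> levels [7 6 7 5]
  -> period-2 cycle: step 7 state = step 5 state; never stabilizes
  -> state at step 30: (30-5) mod 2 = 1, same as step 6 -> [6 6 5 8]

Answer: 6 6 5 8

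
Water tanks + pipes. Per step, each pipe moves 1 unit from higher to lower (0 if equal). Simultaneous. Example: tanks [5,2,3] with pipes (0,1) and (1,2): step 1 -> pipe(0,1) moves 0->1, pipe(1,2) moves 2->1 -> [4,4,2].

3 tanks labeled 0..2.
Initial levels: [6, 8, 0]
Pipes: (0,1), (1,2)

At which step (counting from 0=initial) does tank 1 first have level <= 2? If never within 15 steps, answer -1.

Step 1: flows [1->0,1->2] -> levels [7 6 1]
Step 2: flows [0->1,1->2] -> levels [6 6 2]
Step 3: flows [0=1,1->2] -> levels [6 5 3]
Step 4: flows [0->1,1->2] -> levels [5 5 4]
Step 5: flows [0=1,1->2] -> levels [5 4 5]
Step 6: flows [0->1,2->1] -> levels [4 6 4]
Step 7: flows [1->0,1->2] -> levels [5 4 5]
  -> period-2 cycle (repeats step 5); tank 1 never drops to <=2
Tank 1 never reaches <=2 within 15 steps

Answer: -1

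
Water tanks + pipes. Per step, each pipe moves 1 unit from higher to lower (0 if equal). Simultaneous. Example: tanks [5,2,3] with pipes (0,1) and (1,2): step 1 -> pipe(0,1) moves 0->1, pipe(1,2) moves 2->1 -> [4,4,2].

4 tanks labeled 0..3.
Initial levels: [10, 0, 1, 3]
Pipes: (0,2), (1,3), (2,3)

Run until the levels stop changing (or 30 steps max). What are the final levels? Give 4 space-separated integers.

Step 1: flows [0->2,3->1,3->2] -> levels [9 1 3 1]
Step 2: flows [0->2,1=3,2->3] -> levels [8 1 3 2]
Step 3: flows [0->2,3->1,2->3] -> levels [7 2 3 2]
Step 4: flows [0->2,1=3,2->3] -> levels [6 2 3 3]
Step 5: flows [0->2,3->1,2=3] -> levels [5 3 4 2]
Step 6: flows [0->2,1->3,2->3] -> levels [4 2 4 4]
Step 7: flows [0=2,3->1,2=3] -> levels [4 3 4 3]
Step 8: flows [0=2,1=3,2->3] -> levels [4 3 3 4]
Step 9: flows [0->2,3->1,3->2] -> levels [3 4 5 2]
Step 10: flows [2->0,1->3,2->3] -> levels [4 3 3 4]
  -> period-2 cycle: step 10 state = step 8 state; never stabilizes
  -> state at step 30: (30-8) mod 2 = 0, same as step 8 -> [4 3 3 4]

Answer: 4 3 3 4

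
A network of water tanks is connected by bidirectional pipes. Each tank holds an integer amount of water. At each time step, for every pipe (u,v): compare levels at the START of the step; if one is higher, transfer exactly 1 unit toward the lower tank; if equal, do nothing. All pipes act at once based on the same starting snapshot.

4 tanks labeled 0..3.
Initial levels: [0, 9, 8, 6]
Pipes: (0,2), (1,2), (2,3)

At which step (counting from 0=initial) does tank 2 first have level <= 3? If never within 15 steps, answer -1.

Answer: -1

Derivation:
Step 1: flows [2->0,1->2,2->3] -> levels [1 8 7 7]
Step 2: flows [2->0,1->2,2=3] -> levels [2 7 7 7]
Step 3: flows [2->0,1=2,2=3] -> levels [3 7 6 7]
Step 4: flows [2->0,1->2,3->2] -> levels [4 6 7 6]
Step 5: flows [2->0,2->1,2->3] -> levels [5 7 4 7]
Step 6: flows [0->2,1->2,3->2] -> levels [4 6 7 6]
  -> period-2 cycle (repeats step 4); tank 2 never drops to <=3
Tank 2 never reaches <=3 within 15 steps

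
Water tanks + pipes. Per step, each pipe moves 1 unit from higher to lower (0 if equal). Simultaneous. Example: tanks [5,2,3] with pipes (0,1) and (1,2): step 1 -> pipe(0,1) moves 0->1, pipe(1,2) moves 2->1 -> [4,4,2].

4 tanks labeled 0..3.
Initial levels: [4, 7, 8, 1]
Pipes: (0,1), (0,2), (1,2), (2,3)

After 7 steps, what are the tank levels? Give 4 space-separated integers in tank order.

Answer: 6 6 3 5

Derivation:
Step 1: flows [1->0,2->0,2->1,2->3] -> levels [6 7 5 2]
Step 2: flows [1->0,0->2,1->2,2->3] -> levels [6 5 6 3]
Step 3: flows [0->1,0=2,2->1,2->3] -> levels [5 7 4 4]
Step 4: flows [1->0,0->2,1->2,2=3] -> levels [5 5 6 4]
Step 5: flows [0=1,2->0,2->1,2->3] -> levels [6 6 3 5]
Step 6: flows [0=1,0->2,1->2,3->2] -> levels [5 5 6 4]
  -> period-2 cycle: step 6 state = step 4 state
  -> state at step 7: (7-4) mod 2 = 1, same as step 5 -> [6 6 3 5]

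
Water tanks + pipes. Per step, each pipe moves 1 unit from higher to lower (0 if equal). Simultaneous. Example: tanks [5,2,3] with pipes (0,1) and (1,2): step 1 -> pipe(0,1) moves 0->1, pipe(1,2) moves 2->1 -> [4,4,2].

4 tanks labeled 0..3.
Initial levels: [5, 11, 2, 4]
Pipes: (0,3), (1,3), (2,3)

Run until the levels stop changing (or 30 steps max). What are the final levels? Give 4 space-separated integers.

Step 1: flows [0->3,1->3,3->2] -> levels [4 10 3 5]
Step 2: flows [3->0,1->3,3->2] -> levels [5 9 4 4]
Step 3: flows [0->3,1->3,2=3] -> levels [4 8 4 6]
Step 4: flows [3->0,1->3,3->2] -> levels [5 7 5 5]
Step 5: flows [0=3,1->3,2=3] -> levels [5 6 5 6]
Step 6: flows [3->0,1=3,3->2] -> levels [6 6 6 4]
Step 7: flows [0->3,1->3,2->3] -> levels [5 5 5 7]
Step 8: flows [3->0,3->1,3->2] -> levels [6 6 6 4]
  -> period-2 cycle: step 8 state = step 6 state; never stabilizes
  -> state at step 30: (30-6) mod 2 = 0, same as step 6 -> [6 6 6 4]

Answer: 6 6 6 4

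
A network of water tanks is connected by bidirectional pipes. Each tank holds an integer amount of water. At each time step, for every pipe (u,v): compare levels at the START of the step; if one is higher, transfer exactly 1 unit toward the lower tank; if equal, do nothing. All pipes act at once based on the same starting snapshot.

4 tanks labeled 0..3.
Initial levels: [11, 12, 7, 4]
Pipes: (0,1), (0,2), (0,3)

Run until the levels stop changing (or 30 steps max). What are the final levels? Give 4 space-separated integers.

Step 1: flows [1->0,0->2,0->3] -> levels [10 11 8 5]
Step 2: flows [1->0,0->2,0->3] -> levels [9 10 9 6]
Step 3: flows [1->0,0=2,0->3] -> levels [9 9 9 7]
Step 4: flows [0=1,0=2,0->3] -> levels [8 9 9 8]
Step 5: flows [1->0,2->0,0=3] -> levels [10 8 8 8]
Step 6: flows [0->1,0->2,0->3] -> levels [7 9 9 9]
Step 7: flows [1->0,2->0,3->0] -> levels [10 8 8 8]
  -> period-2 cycle: step 7 state = step 5 state; never stabilizes
  -> state at step 30: (30-5) mod 2 = 1, same as step 6 -> [7 9 9 9]

Answer: 7 9 9 9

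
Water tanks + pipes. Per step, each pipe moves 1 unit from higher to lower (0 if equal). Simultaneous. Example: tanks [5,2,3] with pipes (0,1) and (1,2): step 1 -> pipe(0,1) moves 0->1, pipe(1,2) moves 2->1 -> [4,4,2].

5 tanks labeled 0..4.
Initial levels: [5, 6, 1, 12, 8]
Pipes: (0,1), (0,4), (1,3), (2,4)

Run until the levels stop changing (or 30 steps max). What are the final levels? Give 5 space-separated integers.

Answer: 5 8 5 7 7

Derivation:
Step 1: flows [1->0,4->0,3->1,4->2] -> levels [7 6 2 11 6]
Step 2: flows [0->1,0->4,3->1,4->2] -> levels [5 8 3 10 6]
Step 3: flows [1->0,4->0,3->1,4->2] -> levels [7 8 4 9 4]
Step 4: flows [1->0,0->4,3->1,2=4] -> levels [7 8 4 8 5]
Step 5: flows [1->0,0->4,1=3,4->2] -> levels [7 7 5 8 5]
Step 6: flows [0=1,0->4,3->1,2=4] -> levels [6 8 5 7 6]
Step 7: flows [1->0,0=4,1->3,4->2] -> levels [7 6 6 8 5]
Step 8: flows [0->1,0->4,3->1,2->4] -> levels [5 8 5 7 7]
Step 9: flows [1->0,4->0,1->3,4->2] -> levels [7 6 6 8 5]
  -> period-2 cycle: step 9 state = step 7 state; never stabilizes
  -> state at step 30: (30-7) mod 2 = 1, same as step 8 -> [5 8 5 7 7]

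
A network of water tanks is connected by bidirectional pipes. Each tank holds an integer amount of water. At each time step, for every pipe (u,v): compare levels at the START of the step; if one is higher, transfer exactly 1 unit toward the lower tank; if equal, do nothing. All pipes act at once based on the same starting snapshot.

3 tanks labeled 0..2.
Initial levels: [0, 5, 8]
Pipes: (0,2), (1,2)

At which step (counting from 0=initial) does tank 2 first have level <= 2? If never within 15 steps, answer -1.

Step 1: flows [2->0,2->1] -> levels [1 6 6]
Step 2: flows [2->0,1=2] -> levels [2 6 5]
Step 3: flows [2->0,1->2] -> levels [3 5 5]
Step 4: flows [2->0,1=2] -> levels [4 5 4]
Step 5: flows [0=2,1->2] -> levels [4 4 5]
Step 6: flows [2->0,2->1] -> levels [5 5 3]
Step 7: flows [0->2,1->2] -> levels [4 4 5]
  -> period-2 cycle (repeats step 5); tank 2 never drops to <=2
Tank 2 never reaches <=2 within 15 steps

Answer: -1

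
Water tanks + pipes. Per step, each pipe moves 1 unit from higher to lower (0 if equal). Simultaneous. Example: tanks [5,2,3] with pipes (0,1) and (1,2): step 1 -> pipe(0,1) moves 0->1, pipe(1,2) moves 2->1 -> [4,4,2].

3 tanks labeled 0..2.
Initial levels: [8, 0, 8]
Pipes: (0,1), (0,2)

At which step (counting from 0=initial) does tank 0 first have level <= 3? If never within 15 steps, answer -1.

Answer: -1

Derivation:
Step 1: flows [0->1,0=2] -> levels [7 1 8]
Step 2: flows [0->1,2->0] -> levels [7 2 7]
Step 3: flows [0->1,0=2] -> levels [6 3 7]
Step 4: flows [0->1,2->0] -> levels [6 4 6]
Step 5: flows [0->1,0=2] -> levels [5 5 6]
Step 6: flows [0=1,2->0] -> levels [6 5 5]
Step 7: flows [0->1,0->2] -> levels [4 6 6]
Step 8: flows [1->0,2->0] -> levels [6 5 5]
  -> period-2 cycle (repeats step 6); tank 0 never drops to <=3
Tank 0 never reaches <=3 within 15 steps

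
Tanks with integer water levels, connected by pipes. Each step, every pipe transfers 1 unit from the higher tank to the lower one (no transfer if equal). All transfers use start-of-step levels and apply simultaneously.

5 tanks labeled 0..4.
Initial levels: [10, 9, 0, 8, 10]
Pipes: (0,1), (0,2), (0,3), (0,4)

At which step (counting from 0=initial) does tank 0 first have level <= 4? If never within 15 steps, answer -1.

Step 1: flows [0->1,0->2,0->3,0=4] -> levels [7 10 1 9 10]
Step 2: flows [1->0,0->2,3->0,4->0] -> levels [9 9 2 8 9]
Step 3: flows [0=1,0->2,0->3,0=4] -> levels [7 9 3 9 9]
Step 4: flows [1->0,0->2,3->0,4->0] -> levels [9 8 4 8 8]
Step 5: flows [0->1,0->2,0->3,0->4] -> levels [5 9 5 9 9]
Step 6: flows [1->0,0=2,3->0,4->0] -> levels [8 8 5 8 8]
Step 7: flows [0=1,0->2,0=3,0=4] -> levels [7 8 6 8 8]
Step 8: flows [1->0,0->2,3->0,4->0] -> levels [9 7 7 7 7]
Step 9: flows [0->1,0->2,0->3,0->4] -> levels [5 8 8 8 8]
Step 10: flows [1->0,2->0,3->0,4->0] -> levels [9 7 7 7 7]
  -> period-2 cycle (repeats step 8); tank 0 never drops to <=4
Tank 0 never reaches <=4 within 15 steps

Answer: -1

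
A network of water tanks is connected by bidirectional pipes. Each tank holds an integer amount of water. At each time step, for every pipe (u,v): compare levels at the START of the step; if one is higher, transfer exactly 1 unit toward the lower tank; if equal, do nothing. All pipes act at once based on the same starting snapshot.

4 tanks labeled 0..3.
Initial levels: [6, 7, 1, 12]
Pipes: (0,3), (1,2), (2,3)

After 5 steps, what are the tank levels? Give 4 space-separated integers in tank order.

Answer: 7 6 7 6

Derivation:
Step 1: flows [3->0,1->2,3->2] -> levels [7 6 3 10]
Step 2: flows [3->0,1->2,3->2] -> levels [8 5 5 8]
Step 3: flows [0=3,1=2,3->2] -> levels [8 5 6 7]
Step 4: flows [0->3,2->1,3->2] -> levels [7 6 6 7]
Step 5: flows [0=3,1=2,3->2] -> levels [7 6 7 6]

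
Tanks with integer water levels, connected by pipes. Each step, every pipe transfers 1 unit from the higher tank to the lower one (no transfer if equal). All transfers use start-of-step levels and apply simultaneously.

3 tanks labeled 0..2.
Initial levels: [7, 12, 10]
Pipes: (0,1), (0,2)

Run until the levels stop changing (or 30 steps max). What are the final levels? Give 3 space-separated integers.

Step 1: flows [1->0,2->0] -> levels [9 11 9]
Step 2: flows [1->0,0=2] -> levels [10 10 9]
Step 3: flows [0=1,0->2] -> levels [9 10 10]
Step 4: flows [1->0,2->0] -> levels [11 9 9]
Step 5: flows [0->1,0->2] -> levels [9 10 10]
  -> period-2 cycle: step 5 state = step 3 state; never stabilizes
  -> state at step 30: (30-3) mod 2 = 1, same as step 4 -> [11 9 9]

Answer: 11 9 9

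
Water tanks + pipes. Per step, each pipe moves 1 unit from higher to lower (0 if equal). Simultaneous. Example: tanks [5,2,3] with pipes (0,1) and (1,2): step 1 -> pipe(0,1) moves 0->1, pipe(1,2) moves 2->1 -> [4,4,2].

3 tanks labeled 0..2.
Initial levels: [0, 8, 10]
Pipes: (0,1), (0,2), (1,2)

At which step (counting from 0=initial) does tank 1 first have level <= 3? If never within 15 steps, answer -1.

Step 1: flows [1->0,2->0,2->1] -> levels [2 8 8]
Step 2: flows [1->0,2->0,1=2] -> levels [4 7 7]
Step 3: flows [1->0,2->0,1=2] -> levels [6 6 6]
Step 4: flows [0=1,0=2,1=2] -> levels [6 6 6]
  -> stable; tank 1 stays at 6 > 3
Tank 1 never reaches <=3 within 15 steps

Answer: -1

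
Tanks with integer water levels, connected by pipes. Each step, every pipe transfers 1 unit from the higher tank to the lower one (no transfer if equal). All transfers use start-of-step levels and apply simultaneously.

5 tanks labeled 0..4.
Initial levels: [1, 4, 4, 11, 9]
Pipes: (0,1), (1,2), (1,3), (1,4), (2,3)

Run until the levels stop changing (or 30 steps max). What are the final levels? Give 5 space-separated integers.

Step 1: flows [1->0,1=2,3->1,4->1,3->2] -> levels [2 5 5 9 8]
Step 2: flows [1->0,1=2,3->1,4->1,3->2] -> levels [3 6 6 7 7]
Step 3: flows [1->0,1=2,3->1,4->1,3->2] -> levels [4 7 7 5 6]
Step 4: flows [1->0,1=2,1->3,1->4,2->3] -> levels [5 4 6 7 7]
Step 5: flows [0->1,2->1,3->1,4->1,3->2] -> levels [4 8 6 5 6]
Step 6: flows [1->0,1->2,1->3,1->4,2->3] -> levels [5 4 6 7 7]
  -> period-2 cycle: step 6 state = step 4 state; never stabilizes
  -> state at step 30: (30-4) mod 2 = 0, same as step 4 -> [5 4 6 7 7]

Answer: 5 4 6 7 7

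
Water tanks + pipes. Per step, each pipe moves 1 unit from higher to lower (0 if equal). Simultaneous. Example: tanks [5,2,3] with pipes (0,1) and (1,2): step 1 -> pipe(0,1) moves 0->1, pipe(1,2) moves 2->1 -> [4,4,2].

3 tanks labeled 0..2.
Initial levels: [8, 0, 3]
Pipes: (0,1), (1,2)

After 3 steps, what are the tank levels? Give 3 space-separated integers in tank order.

Answer: 5 3 3

Derivation:
Step 1: flows [0->1,2->1] -> levels [7 2 2]
Step 2: flows [0->1,1=2] -> levels [6 3 2]
Step 3: flows [0->1,1->2] -> levels [5 3 3]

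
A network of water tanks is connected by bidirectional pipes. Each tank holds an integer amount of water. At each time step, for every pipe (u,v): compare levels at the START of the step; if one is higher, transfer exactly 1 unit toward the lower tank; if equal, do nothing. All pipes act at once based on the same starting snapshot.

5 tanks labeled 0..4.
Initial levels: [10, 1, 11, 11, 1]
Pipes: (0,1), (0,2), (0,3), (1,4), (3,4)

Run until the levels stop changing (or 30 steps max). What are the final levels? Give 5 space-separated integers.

Step 1: flows [0->1,2->0,3->0,1=4,3->4] -> levels [11 2 10 9 2]
Step 2: flows [0->1,0->2,0->3,1=4,3->4] -> levels [8 3 11 9 3]
Step 3: flows [0->1,2->0,3->0,1=4,3->4] -> levels [9 4 10 7 4]
Step 4: flows [0->1,2->0,0->3,1=4,3->4] -> levels [8 5 9 7 5]
Step 5: flows [0->1,2->0,0->3,1=4,3->4] -> levels [7 6 8 7 6]
Step 6: flows [0->1,2->0,0=3,1=4,3->4] -> levels [7 7 7 6 7]
Step 7: flows [0=1,0=2,0->3,1=4,4->3] -> levels [6 7 7 8 6]
Step 8: flows [1->0,2->0,3->0,1->4,3->4] -> levels [9 5 6 6 8]
Step 9: flows [0->1,0->2,0->3,4->1,4->3] -> levels [6 7 7 8 6]
  -> period-2 cycle: step 9 state = step 7 state; never stabilizes
  -> state at step 30: (30-7) mod 2 = 1, same as step 8 -> [9 5 6 6 8]

Answer: 9 5 6 6 8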